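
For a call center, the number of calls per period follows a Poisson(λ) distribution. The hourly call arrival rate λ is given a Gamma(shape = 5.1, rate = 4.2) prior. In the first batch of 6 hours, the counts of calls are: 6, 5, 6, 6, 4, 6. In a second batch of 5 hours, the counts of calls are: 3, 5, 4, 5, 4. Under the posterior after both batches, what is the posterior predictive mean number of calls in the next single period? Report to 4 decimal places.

With a Gamma(shape α, rate β) prior, the Poisson likelihood is conjugate: the posterior is Gamma(α + ΣXᵢ, β + n).
Batch 1: sum of counts S = 33 over n = 6 hours.
After batch 1: Gamma(α+S, β+n) = Gamma(5.1+33, 4.2+6) = Gamma(38.1, 10.2).
Batch 2: sum of counts S = 21 over n = 5 hours.
After batch 2: Gamma(α+S, β+n) = Gamma(38.1+21, 10.2+5) = Gamma(59.1, 15.2).
The predictive distribution for one future period is NegBinom with mean α/β = 3.8882.

3.8882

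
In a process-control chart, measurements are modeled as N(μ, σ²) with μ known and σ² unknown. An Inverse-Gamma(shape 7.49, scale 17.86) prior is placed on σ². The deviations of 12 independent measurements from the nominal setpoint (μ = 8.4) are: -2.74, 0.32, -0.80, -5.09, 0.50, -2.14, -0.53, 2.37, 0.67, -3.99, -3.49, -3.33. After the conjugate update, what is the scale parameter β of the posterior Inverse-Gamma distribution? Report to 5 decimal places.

With known mean μ and an Inverse-Gamma(α, β) prior on σ², the Normal likelihood is conjugate: posterior is Inv-Gamma(α + n/2, β + Σ(xᵢ−μ)²/2).
Σ(xᵢ−μ)² = (-2.74)² + (0.32)² + (-0.80)² + (-5.09)² + (0.50)² + (-2.14)² + (-0.53)² + (2.37)² + (0.67)² + (-3.99)² + (-3.49)² + (-3.33)² = 84.5235.
Posterior: Inv-Gamma(7.49 + 12/2, 17.86 + 84.5235/2) = Inv-Gamma(13.49, 60.12175).
Posterior β = 60.12175.

60.12175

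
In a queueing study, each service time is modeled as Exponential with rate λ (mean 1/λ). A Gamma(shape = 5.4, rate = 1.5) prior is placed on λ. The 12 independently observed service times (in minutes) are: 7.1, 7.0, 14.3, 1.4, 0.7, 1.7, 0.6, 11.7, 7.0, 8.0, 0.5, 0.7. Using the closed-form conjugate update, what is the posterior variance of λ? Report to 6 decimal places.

With a Gamma(shape α, rate β) prior on the exponential rate λ, the posterior after n observations with total T = Σxᵢ is Gamma(α+n, β+T).
Sum of observations T = 60.7 minutes; n = 12.
Posterior: Gamma(5.4+12, 1.5+60.7) = Gamma(17.4, 62.2).
Var = α/β² = 0.004497.

0.004497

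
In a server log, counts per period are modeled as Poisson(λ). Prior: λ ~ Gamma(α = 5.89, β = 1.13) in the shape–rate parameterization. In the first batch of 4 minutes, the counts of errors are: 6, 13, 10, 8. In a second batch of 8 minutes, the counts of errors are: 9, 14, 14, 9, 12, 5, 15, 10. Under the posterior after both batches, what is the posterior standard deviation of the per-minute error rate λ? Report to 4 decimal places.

With a Gamma(shape α, rate β) prior, the Poisson likelihood is conjugate: the posterior is Gamma(α + ΣXᵢ, β + n).
Batch 1: sum of counts S = 37 over n = 4 minutes.
After batch 1: Gamma(α+S, β+n) = Gamma(5.89+37, 1.13+4) = Gamma(42.89, 5.13).
Batch 2: sum of counts S = 88 over n = 8 minutes.
After batch 2: Gamma(α+S, β+n) = Gamma(42.89+88, 5.13+8) = Gamma(130.89, 13.13).
SD = √α/β = √130.89/13.13 = 0.8713.

0.8713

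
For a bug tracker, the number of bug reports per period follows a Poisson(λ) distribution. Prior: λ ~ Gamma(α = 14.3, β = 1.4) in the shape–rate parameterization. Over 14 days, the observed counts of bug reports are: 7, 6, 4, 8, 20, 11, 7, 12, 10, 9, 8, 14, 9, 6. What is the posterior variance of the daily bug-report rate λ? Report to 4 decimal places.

With a Gamma(shape α, rate β) prior, the Poisson likelihood is conjugate: the posterior is Gamma(α + ΣXᵢ, β + n).
Sum of counts S = 131 over n = 14 days.
Posterior: Gamma(α+S, β+n) = Gamma(14.3+131, 1.4+14) = Gamma(145.3, 15.4).
Var = α/β² = 145.3/15.4² = 0.6127.

0.6127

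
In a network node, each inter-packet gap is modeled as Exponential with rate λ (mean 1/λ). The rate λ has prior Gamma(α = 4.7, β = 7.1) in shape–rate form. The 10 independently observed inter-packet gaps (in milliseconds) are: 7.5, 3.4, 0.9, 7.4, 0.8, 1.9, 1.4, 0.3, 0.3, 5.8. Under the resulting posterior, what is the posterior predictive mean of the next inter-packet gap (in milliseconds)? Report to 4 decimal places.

With a Gamma(shape α, rate β) prior on the exponential rate λ, the posterior after n observations with total T = Σxᵢ is Gamma(α+n, β+T).
Sum of observations T = 29.7 milliseconds; n = 10.
Posterior: Gamma(4.7+10, 7.1+29.7) = Gamma(14.7, 36.8).
The predictive distribution for the next observation is Lomax; its mean is β/(α−1) = 36.8/13.7 = 2.6861.

2.6861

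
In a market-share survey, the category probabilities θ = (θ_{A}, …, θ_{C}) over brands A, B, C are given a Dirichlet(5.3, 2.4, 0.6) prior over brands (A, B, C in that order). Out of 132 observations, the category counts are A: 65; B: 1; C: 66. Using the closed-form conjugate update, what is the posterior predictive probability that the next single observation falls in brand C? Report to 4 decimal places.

The Dirichlet prior is conjugate to the Multinomial likelihood: each posterior αⱼ = prior αⱼ + observed count nⱼ.
Posterior concentration: (70.3, 3.4, 66.6), total = 140.3.
P(next = C | data) = α_{C}/Σα = 0.4747.

0.4747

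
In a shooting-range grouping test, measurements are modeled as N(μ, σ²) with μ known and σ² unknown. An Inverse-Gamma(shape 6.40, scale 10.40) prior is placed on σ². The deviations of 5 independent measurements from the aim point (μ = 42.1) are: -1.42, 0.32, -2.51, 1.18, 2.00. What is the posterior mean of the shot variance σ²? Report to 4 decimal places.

2.1906

With known mean μ and an Inverse-Gamma(α, β) prior on σ², the Normal likelihood is conjugate: posterior is Inv-Gamma(α + n/2, β + Σ(xᵢ−μ)²/2).
Σ(xᵢ−μ)² = (-1.42)² + (0.32)² + (-2.51)² + (1.18)² + (2.00)² = 13.8113.
Posterior: Inv-Gamma(6.40 + 5/2, 10.40 + 13.8113/2) = Inv-Gamma(8.90, 17.30565).
E[σ²|data] = β/(α−1) = 17.30565/7.90 = 2.1906.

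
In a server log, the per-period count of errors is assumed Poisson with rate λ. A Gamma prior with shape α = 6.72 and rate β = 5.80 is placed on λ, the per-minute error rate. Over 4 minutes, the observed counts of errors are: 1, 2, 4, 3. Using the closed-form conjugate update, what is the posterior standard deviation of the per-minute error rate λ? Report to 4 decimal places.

0.4172

With a Gamma(shape α, rate β) prior, the Poisson likelihood is conjugate: the posterior is Gamma(α + ΣXᵢ, β + n).
Sum of counts S = 10 over n = 4 minutes.
Posterior: Gamma(α+S, β+n) = Gamma(6.72+10, 5.80+4) = Gamma(16.72, 9.80).
SD = √α/β = √16.72/9.80 = 0.4172.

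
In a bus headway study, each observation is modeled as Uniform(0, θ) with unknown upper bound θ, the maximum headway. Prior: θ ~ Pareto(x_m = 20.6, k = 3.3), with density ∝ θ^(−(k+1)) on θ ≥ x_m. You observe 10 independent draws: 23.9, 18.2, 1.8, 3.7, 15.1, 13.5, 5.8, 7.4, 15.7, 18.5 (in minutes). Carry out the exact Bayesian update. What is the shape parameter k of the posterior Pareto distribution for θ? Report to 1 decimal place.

A Pareto(scale x_m, shape k) prior on the upper bound θ of Uniform(0, θ) is conjugate: posterior is Pareto(max(x_m, max xᵢ), k + n).
Sample maximum = 23.9; prior scale x_m = 20.6 → posterior scale = max = 23.9.
Posterior shape = 3.3 + 10 = 13.3.
Posterior shape k = 13.3.

13.3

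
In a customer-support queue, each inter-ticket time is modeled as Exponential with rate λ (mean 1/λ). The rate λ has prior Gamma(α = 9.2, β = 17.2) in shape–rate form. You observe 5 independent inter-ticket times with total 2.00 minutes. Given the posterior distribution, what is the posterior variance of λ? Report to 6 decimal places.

With a Gamma(shape α, rate β) prior on the exponential rate λ, the posterior after n observations with total T = Σxᵢ is Gamma(α+n, β+T).
Posterior: Gamma(9.2+5, 17.2+2.00) = Gamma(14.2, 19.20).
Var = α/β² = 0.038520.

0.038520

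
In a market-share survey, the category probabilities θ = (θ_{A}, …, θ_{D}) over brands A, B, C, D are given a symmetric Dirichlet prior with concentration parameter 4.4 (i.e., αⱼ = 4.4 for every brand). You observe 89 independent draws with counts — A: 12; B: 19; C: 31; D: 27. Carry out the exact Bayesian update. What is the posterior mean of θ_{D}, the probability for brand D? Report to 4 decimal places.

0.2946

The Dirichlet prior is conjugate to the Multinomial likelihood: each posterior αⱼ = prior αⱼ + observed count nⱼ.
Posterior concentration: (16.4, 23.4, 35.4, 31.4), total = 106.6.
E[θ_{D}|data] = α_{D}/Σα = 31.4/106.6 = 0.2946.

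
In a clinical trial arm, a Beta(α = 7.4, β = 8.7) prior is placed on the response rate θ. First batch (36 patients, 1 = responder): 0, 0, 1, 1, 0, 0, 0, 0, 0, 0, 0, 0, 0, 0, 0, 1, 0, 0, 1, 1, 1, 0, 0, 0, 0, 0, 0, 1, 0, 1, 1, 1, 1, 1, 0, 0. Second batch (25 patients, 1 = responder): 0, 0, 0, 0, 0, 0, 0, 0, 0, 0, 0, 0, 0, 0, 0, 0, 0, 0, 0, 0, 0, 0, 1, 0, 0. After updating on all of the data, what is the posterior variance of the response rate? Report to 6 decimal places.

The Beta prior is conjugate to a Binomial/Bernoulli likelihood; the update adds successes to α and failures to β.
After batch 1: Beta(7.4+12, 8.7+24) = Beta(19.4, 32.7).
After batch 2: Beta(19.4+1, 32.7+24) = Beta(20.4, 56.7).
Var = αβ/((α+β)²(α+β+1)) = 20.4·56.7/(77.1²·78.1) = 0.002491.

0.002491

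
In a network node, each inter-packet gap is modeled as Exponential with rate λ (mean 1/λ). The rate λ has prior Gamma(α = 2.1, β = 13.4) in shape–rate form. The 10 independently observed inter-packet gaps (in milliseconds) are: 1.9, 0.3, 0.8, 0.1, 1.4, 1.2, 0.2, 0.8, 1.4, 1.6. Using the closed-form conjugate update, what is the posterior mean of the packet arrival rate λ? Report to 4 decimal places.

0.5238

With a Gamma(shape α, rate β) prior on the exponential rate λ, the posterior after n observations with total T = Σxᵢ is Gamma(α+n, β+T).
Sum of observations T = 9.7 milliseconds; n = 10.
Posterior: Gamma(2.1+10, 13.4+9.7) = Gamma(12.1, 23.1).
Posterior mean of λ = α/β = 12.1/23.1 = 0.5238.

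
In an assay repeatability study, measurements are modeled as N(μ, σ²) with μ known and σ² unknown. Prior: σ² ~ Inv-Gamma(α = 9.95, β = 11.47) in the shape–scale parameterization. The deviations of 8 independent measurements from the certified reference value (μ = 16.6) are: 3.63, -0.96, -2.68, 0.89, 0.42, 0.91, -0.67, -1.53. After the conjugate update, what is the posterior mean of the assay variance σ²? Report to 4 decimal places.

1.8845

With known mean μ and an Inverse-Gamma(α, β) prior on σ², the Normal likelihood is conjugate: posterior is Inv-Gamma(α + n/2, β + Σ(xᵢ−μ)²/2).
Σ(xᵢ−μ)² = (3.63)² + (-0.96)² + (-2.68)² + (0.89)² + (0.42)² + (0.91)² + (-0.67)² + (-1.53)² = 25.8673.
Posterior: Inv-Gamma(9.95 + 8/2, 11.47 + 25.8673/2) = Inv-Gamma(13.95, 24.40365).
E[σ²|data] = β/(α−1) = 24.40365/12.95 = 1.8845.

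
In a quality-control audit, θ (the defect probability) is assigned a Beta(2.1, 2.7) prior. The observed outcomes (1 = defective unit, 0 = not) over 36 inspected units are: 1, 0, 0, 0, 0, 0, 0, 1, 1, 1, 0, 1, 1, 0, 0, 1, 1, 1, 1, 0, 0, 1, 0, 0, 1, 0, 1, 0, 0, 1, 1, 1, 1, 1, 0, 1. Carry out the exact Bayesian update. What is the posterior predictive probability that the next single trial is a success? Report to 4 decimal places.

The Beta prior is conjugate to a Binomial/Bernoulli likelihood; the update adds successes to α and failures to β.
Posterior: Beta(α+k, β+n−k) = Beta(2.1+19, 2.7+17) = Beta(21.1, 19.7).
For a single future Bernoulli trial, P(success | data) = α/(α+β) = 0.5172.

0.5172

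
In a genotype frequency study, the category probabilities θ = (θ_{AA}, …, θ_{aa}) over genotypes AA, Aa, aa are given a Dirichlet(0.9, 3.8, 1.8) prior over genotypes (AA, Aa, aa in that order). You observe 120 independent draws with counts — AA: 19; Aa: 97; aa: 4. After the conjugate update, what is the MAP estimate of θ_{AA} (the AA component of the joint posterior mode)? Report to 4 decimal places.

0.1530

The Dirichlet prior is conjugate to the Multinomial likelihood: each posterior αⱼ = prior αⱼ + observed count nⱼ.
Posterior concentration: (19.9, 100.8, 5.8), total = 126.5.
Joint mode component: (α_{AA}−1)/(Σα−K) = 18.9/123.5 = 0.1530.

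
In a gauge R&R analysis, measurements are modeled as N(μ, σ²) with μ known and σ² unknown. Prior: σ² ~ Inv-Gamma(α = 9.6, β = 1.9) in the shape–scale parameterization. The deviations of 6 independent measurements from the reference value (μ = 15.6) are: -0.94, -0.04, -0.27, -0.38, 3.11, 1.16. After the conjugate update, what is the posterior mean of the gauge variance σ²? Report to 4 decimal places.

With known mean μ and an Inverse-Gamma(α, β) prior on σ², the Normal likelihood is conjugate: posterior is Inv-Gamma(α + n/2, β + Σ(xᵢ−μ)²/2).
Σ(xᵢ−μ)² = (-0.94)² + (-0.04)² + (-0.27)² + (-0.38)² + (3.11)² + (1.16)² = 12.1202.
Posterior: Inv-Gamma(9.6 + 6/2, 1.9 + 12.1202/2) = Inv-Gamma(12.60, 7.96010).
E[σ²|data] = β/(α−1) = 7.96010/11.60 = 0.6862.

0.6862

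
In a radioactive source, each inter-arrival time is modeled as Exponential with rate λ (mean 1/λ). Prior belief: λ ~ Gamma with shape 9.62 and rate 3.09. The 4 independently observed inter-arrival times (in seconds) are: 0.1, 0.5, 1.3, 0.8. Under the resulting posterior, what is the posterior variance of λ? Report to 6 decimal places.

With a Gamma(shape α, rate β) prior on the exponential rate λ, the posterior after n observations with total T = Σxᵢ is Gamma(α+n, β+T).
Sum of observations T = 2.7 seconds; n = 4.
Posterior: Gamma(9.62+4, 3.09+2.7) = Gamma(13.62, 5.79).
Var = α/β² = 0.406275.

0.406275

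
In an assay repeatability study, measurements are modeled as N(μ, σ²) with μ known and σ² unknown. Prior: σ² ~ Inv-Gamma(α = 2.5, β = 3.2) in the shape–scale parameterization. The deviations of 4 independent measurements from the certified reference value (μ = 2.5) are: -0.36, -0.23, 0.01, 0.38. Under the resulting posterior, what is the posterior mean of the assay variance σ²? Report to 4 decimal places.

With known mean μ and an Inverse-Gamma(α, β) prior on σ², the Normal likelihood is conjugate: posterior is Inv-Gamma(α + n/2, β + Σ(xᵢ−μ)²/2).
Σ(xᵢ−μ)² = (-0.36)² + (-0.23)² + (0.01)² + (0.38)² = 0.3270.
Posterior: Inv-Gamma(2.5 + 4/2, 3.2 + 0.3270/2) = Inv-Gamma(4.50, 3.36350).
E[σ²|data] = β/(α−1) = 3.36350/3.50 = 0.9610.

0.9610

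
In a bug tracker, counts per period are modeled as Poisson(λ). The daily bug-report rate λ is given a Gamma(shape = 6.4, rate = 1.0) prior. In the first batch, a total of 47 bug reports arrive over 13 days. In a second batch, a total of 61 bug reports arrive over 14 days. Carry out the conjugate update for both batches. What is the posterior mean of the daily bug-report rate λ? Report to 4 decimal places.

4.0857

With a Gamma(shape α, rate β) prior, the Poisson likelihood is conjugate: the posterior is Gamma(α + ΣXᵢ, β + n).
After batch 1: Gamma(α+S, β+n) = Gamma(6.4+47, 1.0+13) = Gamma(53.4, 14.0).
After batch 2: Gamma(α+S, β+n) = Gamma(53.4+61, 14.0+14) = Gamma(114.4, 28.0).
Posterior mean = α/β = 114.4/28.0 = 4.0857.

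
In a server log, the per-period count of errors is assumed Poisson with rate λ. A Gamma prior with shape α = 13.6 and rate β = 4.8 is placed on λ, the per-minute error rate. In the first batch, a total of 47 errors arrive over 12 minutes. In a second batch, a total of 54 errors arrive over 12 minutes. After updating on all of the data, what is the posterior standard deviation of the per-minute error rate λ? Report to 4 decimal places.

0.3717

With a Gamma(shape α, rate β) prior, the Poisson likelihood is conjugate: the posterior is Gamma(α + ΣXᵢ, β + n).
After batch 1: Gamma(α+S, β+n) = Gamma(13.6+47, 4.8+12) = Gamma(60.6, 16.8).
After batch 2: Gamma(α+S, β+n) = Gamma(60.6+54, 16.8+12) = Gamma(114.6, 28.8).
SD = √α/β = √114.6/28.8 = 0.3717.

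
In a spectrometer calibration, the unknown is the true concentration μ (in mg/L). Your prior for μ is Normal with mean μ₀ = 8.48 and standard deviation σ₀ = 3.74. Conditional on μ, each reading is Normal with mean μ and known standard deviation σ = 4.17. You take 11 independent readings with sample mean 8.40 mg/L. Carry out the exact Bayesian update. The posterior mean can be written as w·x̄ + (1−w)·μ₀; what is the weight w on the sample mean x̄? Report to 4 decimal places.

For Normal data with known variance σ², a Normal(μ₀, σ₀²) prior on μ is conjugate. Posterior precision = 1/σ₀² + n/σ²; posterior mean is the precision-weighted average of μ₀ and x̄.
σ₀² = 3.74² = 13.9876, σ² = 4.17² = 17.3889. Prior precision 1/σ₀² = 1/13.9876; data precision n/σ² = 11/17.3889.
w = (n/σ²)/(1/σ₀² + n/σ²) = n·σ₀²/(σ² + n·σ₀²) = 11·13.9876/(17.3889 + 11·13.9876) = 153.8636/171.2525 = 0.8985.

0.8985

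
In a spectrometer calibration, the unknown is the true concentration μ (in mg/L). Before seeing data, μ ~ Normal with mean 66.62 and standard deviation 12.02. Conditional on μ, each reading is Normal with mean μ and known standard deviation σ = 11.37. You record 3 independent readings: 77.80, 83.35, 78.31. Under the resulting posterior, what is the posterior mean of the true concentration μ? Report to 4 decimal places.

76.7875

For Normal data with known variance σ², a Normal(μ₀, σ₀²) prior on μ is conjugate. Posterior precision = 1/σ₀² + n/σ²; posterior mean is the precision-weighted average of μ₀ and x̄.
Σxᵢ = 77.80 + 83.35 + 78.31 = 239.46, so n·x̄ = 239.46.
σ₀² = 12.02² = 144.4804, σ² = 11.37² = 129.2769; σ² + n·σ₀² = 129.2769 + 3·144.4804 = 562.7181.
Posterior mean = (μ₀/σ₀² + n·x̄/σ²)/(1/σ₀² + n/σ²) = (σ²·μ₀ + σ₀²·n·x̄)/(σ² + n·σ₀²) = (129.2769·66.62 + 144.4804·239.46)/562.7181 = 43209.703662/562.7181 = 76.7875.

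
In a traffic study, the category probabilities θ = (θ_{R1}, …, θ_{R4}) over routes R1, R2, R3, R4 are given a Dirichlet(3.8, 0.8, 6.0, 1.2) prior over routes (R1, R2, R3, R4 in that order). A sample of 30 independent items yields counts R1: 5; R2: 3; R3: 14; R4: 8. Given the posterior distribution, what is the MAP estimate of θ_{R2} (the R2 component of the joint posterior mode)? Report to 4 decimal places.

The Dirichlet prior is conjugate to the Multinomial likelihood: each posterior αⱼ = prior αⱼ + observed count nⱼ.
Posterior concentration: (8.8, 3.8, 20.0, 9.2), total = 41.8.
Joint mode component: (α_{R2}−1)/(Σα−K) = 2.8/37.8 = 0.0741.

0.0741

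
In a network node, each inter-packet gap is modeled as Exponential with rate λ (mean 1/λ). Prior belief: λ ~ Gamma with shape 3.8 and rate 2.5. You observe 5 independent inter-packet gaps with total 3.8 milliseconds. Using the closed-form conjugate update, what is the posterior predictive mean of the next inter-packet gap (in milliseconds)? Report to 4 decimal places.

0.8077

With a Gamma(shape α, rate β) prior on the exponential rate λ, the posterior after n observations with total T = Σxᵢ is Gamma(α+n, β+T).
Posterior: Gamma(3.8+5, 2.5+3.8) = Gamma(8.8, 6.3).
The predictive distribution for the next observation is Lomax; its mean is β/(α−1) = 6.3/7.8 = 0.8077.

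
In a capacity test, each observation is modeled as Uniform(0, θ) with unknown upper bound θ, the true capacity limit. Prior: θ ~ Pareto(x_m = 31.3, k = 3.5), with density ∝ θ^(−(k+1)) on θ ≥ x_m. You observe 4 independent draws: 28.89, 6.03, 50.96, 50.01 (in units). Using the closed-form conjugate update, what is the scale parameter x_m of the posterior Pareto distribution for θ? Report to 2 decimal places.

A Pareto(scale x_m, shape k) prior on the upper bound θ of Uniform(0, θ) is conjugate: posterior is Pareto(max(x_m, max xᵢ), k + n).
Sample maximum = 50.96; prior scale x_m = 31.3 → posterior scale = max = 50.96.
Posterior shape = 3.5 + 4 = 7.5.
Posterior scale x_m = 50.96.

50.96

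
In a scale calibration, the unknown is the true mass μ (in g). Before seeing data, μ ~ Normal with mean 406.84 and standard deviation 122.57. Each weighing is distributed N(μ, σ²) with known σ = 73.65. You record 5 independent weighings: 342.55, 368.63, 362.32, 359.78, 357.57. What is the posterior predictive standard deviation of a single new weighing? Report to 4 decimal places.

80.2255

For Normal data with known variance σ², a Normal(μ₀, σ₀²) prior on μ is conjugate. Posterior precision = 1/σ₀² + n/σ²; posterior mean is the precision-weighted average of μ₀ and x̄.
σ₀² = 122.57² = 15023.4049, σ² = 73.65² = 5424.3225; σ² + n·σ₀² = 5424.3225 + 5·15023.4049 = 80541.347.
Posterior precision = 1/σ₀² + n/σ² = 1/15023.4049 + 5/5424.3225 = (σ² + n·σ₀²)/(σ₀²σ²) = 80541.347/(15023.4049·5424.3225); posterior variance σₙ² = σ₀²σ²/(σ² + n·σ₀²) = 15023.4049·5424.3225/80541.347 = 1011.800724.
Predictive variance for one new observation = σₙ² + σ² = 15023.4049·5424.3225/80541.347 + 5424.3225 = σ²·(σ₀² + 80541.347)/80541.347 = 5424.3225·95564.7519/80541.347 = 6436.123224; SD = √(5424.3225·95564.7519/80541.347) = 80.2255.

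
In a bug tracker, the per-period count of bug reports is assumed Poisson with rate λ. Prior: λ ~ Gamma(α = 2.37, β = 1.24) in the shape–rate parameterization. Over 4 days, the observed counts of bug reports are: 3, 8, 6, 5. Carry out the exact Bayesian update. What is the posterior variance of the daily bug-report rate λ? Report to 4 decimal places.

With a Gamma(shape α, rate β) prior, the Poisson likelihood is conjugate: the posterior is Gamma(α + ΣXᵢ, β + n).
Sum of counts S = 22 over n = 4 days.
Posterior: Gamma(α+S, β+n) = Gamma(2.37+22, 1.24+4) = Gamma(24.37, 5.24).
Var = α/β² = 24.37/5.24² = 0.8876.

0.8876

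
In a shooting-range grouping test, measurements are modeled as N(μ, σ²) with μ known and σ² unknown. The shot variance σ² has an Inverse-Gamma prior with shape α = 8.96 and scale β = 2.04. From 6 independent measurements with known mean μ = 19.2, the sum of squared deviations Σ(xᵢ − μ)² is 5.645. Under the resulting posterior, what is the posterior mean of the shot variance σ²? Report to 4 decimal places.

With known mean μ and an Inverse-Gamma(α, β) prior on σ², the Normal likelihood is conjugate: posterior is Inv-Gamma(α + n/2, β + Σ(xᵢ−μ)²/2).
Posterior: Inv-Gamma(8.96 + 6/2, 2.04 + 5.645/2) = Inv-Gamma(11.96, 4.8625).
E[σ²|data] = β/(α−1) = 4.8625/10.96 = 0.4437.

0.4437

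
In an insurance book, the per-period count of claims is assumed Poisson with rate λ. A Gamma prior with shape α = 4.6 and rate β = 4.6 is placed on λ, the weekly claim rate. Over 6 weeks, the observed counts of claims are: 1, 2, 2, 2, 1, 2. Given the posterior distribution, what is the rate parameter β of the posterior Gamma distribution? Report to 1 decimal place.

10.6

With a Gamma(shape α, rate β) prior, the Poisson likelihood is conjugate: the posterior is Gamma(α + ΣXᵢ, β + n).
Sum of counts S = 10 over n = 6 weeks.
Posterior: Gamma(α+S, β+n) = Gamma(4.6+10, 4.6+6) = Gamma(14.6, 10.6).
Posterior β = 10.6.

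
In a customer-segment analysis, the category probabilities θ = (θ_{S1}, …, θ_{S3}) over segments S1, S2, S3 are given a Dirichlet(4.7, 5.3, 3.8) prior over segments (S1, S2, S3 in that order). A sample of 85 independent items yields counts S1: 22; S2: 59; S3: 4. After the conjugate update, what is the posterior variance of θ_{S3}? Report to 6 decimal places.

The Dirichlet prior is conjugate to the Multinomial likelihood: each posterior αⱼ = prior αⱼ + observed count nⱼ.
Posterior concentration: (26.7, 64.3, 7.8), total = 98.8.
Var[θ_j] = α_j(Σα−α_j)/((Σα)²(Σα+1)) = 7.8·91.0/(98.8²·99.8) = 0.000729.

0.000729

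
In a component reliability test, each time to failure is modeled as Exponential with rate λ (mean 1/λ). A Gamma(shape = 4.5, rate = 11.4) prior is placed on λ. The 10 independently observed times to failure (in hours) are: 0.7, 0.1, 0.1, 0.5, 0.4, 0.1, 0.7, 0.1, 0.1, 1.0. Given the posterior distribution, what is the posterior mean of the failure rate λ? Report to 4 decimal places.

With a Gamma(shape α, rate β) prior on the exponential rate λ, the posterior after n observations with total T = Σxᵢ is Gamma(α+n, β+T).
Sum of observations T = 3.8 hours; n = 10.
Posterior: Gamma(4.5+10, 11.4+3.8) = Gamma(14.5, 15.2).
Posterior mean of λ = α/β = 14.5/15.2 = 0.9539.

0.9539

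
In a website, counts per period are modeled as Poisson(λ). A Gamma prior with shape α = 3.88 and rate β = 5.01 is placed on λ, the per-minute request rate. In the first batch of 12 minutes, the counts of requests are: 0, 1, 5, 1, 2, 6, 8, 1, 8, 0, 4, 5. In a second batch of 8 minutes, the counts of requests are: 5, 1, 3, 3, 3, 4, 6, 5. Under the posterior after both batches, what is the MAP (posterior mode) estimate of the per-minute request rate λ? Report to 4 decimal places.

With a Gamma(shape α, rate β) prior, the Poisson likelihood is conjugate: the posterior is Gamma(α + ΣXᵢ, β + n).
Batch 1: sum of counts S = 41 over n = 12 minutes.
After batch 1: Gamma(α+S, β+n) = Gamma(3.88+41, 5.01+12) = Gamma(44.88, 17.01).
Batch 2: sum of counts S = 30 over n = 8 minutes.
After batch 2: Gamma(α+S, β+n) = Gamma(44.88+30, 17.01+8) = Gamma(74.88, 25.01).
Mode of Gamma(α,β) for α≥1 is (α−1)/β = 73.88/25.01 = 2.9540.

2.9540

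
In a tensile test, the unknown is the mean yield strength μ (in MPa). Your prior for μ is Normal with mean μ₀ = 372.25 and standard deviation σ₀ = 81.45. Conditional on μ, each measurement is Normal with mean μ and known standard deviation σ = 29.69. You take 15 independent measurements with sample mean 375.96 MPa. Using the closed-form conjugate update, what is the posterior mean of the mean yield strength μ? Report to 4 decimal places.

For Normal data with known variance σ², a Normal(μ₀, σ₀²) prior on μ is conjugate. Posterior precision = 1/σ₀² + n/σ²; posterior mean is the precision-weighted average of μ₀ and x̄.
n·x̄ = 15·375.96 = 5639.4.
σ₀² = 81.45² = 6634.1025, σ² = 29.69² = 881.4961; σ² + n·σ₀² = 881.4961 + 15·6634.1025 = 100393.0336.
Posterior mean = (μ₀/σ₀² + n·x̄/σ²)/(1/σ₀² + n/σ²) = (σ²·μ₀ + σ₀²·n·x̄)/(σ² + n·σ₀²) = (881.4961·372.25 + 6634.1025·5639.4)/100393.0336 = 37740494.561725/100393.0336 = 375.9274.

375.9274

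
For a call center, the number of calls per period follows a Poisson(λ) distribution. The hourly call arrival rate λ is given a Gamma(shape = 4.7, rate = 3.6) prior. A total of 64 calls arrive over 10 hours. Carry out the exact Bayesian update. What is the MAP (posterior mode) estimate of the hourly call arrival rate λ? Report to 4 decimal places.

With a Gamma(shape α, rate β) prior, the Poisson likelihood is conjugate: the posterior is Gamma(α + ΣXᵢ, β + n).
Posterior: Gamma(α+S, β+n) = Gamma(4.7+64, 3.6+10) = Gamma(68.7, 13.6).
Mode of Gamma(α,β) for α≥1 is (α−1)/β = 67.7/13.6 = 4.9779.

4.9779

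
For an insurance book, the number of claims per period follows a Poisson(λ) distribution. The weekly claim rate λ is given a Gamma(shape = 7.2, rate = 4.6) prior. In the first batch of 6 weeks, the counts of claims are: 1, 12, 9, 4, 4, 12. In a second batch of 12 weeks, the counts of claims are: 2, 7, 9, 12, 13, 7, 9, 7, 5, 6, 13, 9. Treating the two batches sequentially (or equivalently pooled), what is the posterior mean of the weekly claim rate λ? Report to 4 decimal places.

6.5575

With a Gamma(shape α, rate β) prior, the Poisson likelihood is conjugate: the posterior is Gamma(α + ΣXᵢ, β + n).
Batch 1: sum of counts S = 42 over n = 6 weeks.
After batch 1: Gamma(α+S, β+n) = Gamma(7.2+42, 4.6+6) = Gamma(49.2, 10.6).
Batch 2: sum of counts S = 99 over n = 12 weeks.
After batch 2: Gamma(α+S, β+n) = Gamma(49.2+99, 10.6+12) = Gamma(148.2, 22.6).
Posterior mean = α/β = 148.2/22.6 = 6.5575.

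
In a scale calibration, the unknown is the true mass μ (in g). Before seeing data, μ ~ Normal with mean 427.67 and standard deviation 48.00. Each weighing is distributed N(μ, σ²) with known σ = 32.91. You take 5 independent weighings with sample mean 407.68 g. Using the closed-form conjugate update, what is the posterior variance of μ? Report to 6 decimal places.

For Normal data with known variance σ², a Normal(μ₀, σ₀²) prior on μ is conjugate. Posterior precision = 1/σ₀² + n/σ²; posterior mean is the precision-weighted average of μ₀ and x̄.
σ₀² = 48.00² = 2304, σ² = 32.91² = 1083.0681; σ² + n·σ₀² = 1083.0681 + 5·2304 = 12603.0681.
Posterior precision = 1/σ₀² + n/σ² = 1/2304 + 5/1083.0681 = (σ² + n·σ₀²)/(σ₀²σ²) = 12603.0681/(2304·1083.0681); posterior variance σₙ² = σ₀²σ²/(σ² + n·σ₀²) = 2304·1083.0681/12603.0681 = 197.998526.

197.998526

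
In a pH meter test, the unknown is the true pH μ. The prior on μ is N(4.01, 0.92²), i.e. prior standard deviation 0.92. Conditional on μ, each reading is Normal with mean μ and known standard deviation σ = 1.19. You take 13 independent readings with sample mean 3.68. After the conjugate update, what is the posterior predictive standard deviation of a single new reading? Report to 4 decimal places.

For Normal data with known variance σ², a Normal(μ₀, σ₀²) prior on μ is conjugate. Posterior precision = 1/σ₀² + n/σ²; posterior mean is the precision-weighted average of μ₀ and x̄.
σ₀² = 0.92² = 0.8464, σ² = 1.19² = 1.4161; σ² + n·σ₀² = 1.4161 + 13·0.8464 = 12.4193.
Posterior precision = 1/σ₀² + n/σ² = 1/0.8464 + 13/1.4161 = (σ² + n·σ₀²)/(σ₀²σ²) = 12.4193/(0.8464·1.4161); posterior variance σₙ² = σ₀²σ²/(σ² + n·σ₀²) = 0.8464·1.4161/12.4193 = 0.096510.
Predictive variance for one new observation = σₙ² + σ² = 0.8464·1.4161/12.4193 + 1.4161 = σ²·(σ₀² + 12.4193)/12.4193 = 1.4161·13.2657/12.4193 = 1.512610; SD = √(1.4161·13.2657/12.4193) = 1.2299.

1.2299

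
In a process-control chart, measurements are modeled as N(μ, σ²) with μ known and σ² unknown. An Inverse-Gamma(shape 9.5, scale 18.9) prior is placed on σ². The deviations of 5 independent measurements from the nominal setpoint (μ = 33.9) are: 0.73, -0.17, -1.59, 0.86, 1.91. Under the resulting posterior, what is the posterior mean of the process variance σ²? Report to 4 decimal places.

2.0581

With known mean μ and an Inverse-Gamma(α, β) prior on σ², the Normal likelihood is conjugate: posterior is Inv-Gamma(α + n/2, β + Σ(xᵢ−μ)²/2).
Σ(xᵢ−μ)² = (0.73)² + (-0.17)² + (-1.59)² + (0.86)² + (1.91)² = 7.4776.
Posterior: Inv-Gamma(9.5 + 5/2, 18.9 + 7.4776/2) = Inv-Gamma(12.00, 22.63880).
E[σ²|data] = β/(α−1) = 22.63880/11.00 = 2.0581.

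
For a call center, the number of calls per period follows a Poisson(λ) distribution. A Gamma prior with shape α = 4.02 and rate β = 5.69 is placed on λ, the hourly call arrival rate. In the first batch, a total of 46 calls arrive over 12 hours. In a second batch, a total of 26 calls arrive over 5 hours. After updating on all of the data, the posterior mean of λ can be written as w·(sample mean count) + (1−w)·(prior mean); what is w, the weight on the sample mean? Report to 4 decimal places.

0.7492

With a Gamma(shape α, rate β) prior, the Poisson likelihood is conjugate: the posterior is Gamma(α + ΣXᵢ, β + n).
Total number of hours: n = 12 + 5 = 17.
Posterior mean = (α₀+S)/(β₀+n) = [n/(β₀+n)]·(S/n) + [β₀/(β₀+n)]·(α₀/β₀), so only n and β₀ enter the weight.
Weight on data w = n/(β₀+n) = 17/(5.69+17) = 17/22.69 = 0.7492.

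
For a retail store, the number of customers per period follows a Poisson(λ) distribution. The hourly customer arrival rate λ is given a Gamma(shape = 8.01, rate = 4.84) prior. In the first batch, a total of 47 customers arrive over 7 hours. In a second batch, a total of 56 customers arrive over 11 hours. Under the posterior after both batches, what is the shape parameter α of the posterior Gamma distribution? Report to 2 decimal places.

111.01

With a Gamma(shape α, rate β) prior, the Poisson likelihood is conjugate: the posterior is Gamma(α + ΣXᵢ, β + n).
After batch 1: Gamma(α+S, β+n) = Gamma(8.01+47, 4.84+7) = Gamma(55.01, 11.84).
After batch 2: Gamma(α+S, β+n) = Gamma(55.01+56, 11.84+11) = Gamma(111.01, 22.84).
Posterior α = 111.01.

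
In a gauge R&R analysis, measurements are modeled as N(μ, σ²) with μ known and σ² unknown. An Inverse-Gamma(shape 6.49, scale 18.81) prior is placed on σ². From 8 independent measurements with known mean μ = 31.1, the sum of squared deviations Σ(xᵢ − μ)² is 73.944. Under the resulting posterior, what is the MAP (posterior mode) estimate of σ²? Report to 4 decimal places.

With known mean μ and an Inverse-Gamma(α, β) prior on σ², the Normal likelihood is conjugate: posterior is Inv-Gamma(α + n/2, β + Σ(xᵢ−μ)²/2).
Posterior: Inv-Gamma(6.49 + 8/2, 18.81 + 73.944/2) = Inv-Gamma(10.49, 55.7820).
Mode = β/(α+1) = 55.7820/11.49 = 4.8548.

4.8548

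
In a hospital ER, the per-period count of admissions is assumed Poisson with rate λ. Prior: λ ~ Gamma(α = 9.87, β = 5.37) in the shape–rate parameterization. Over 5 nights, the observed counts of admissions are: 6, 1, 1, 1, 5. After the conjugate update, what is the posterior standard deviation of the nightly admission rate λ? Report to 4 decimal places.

With a Gamma(shape α, rate β) prior, the Poisson likelihood is conjugate: the posterior is Gamma(α + ΣXᵢ, β + n).
Sum of counts S = 14 over n = 5 nights.
Posterior: Gamma(α+S, β+n) = Gamma(9.87+14, 5.37+5) = Gamma(23.87, 10.37).
SD = √α/β = √23.87/10.37 = 0.4711.

0.4711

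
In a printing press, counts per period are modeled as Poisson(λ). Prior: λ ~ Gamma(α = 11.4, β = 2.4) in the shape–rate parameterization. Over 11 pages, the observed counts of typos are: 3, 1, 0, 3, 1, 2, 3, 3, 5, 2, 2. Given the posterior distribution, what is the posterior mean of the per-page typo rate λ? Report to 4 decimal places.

2.7164

With a Gamma(shape α, rate β) prior, the Poisson likelihood is conjugate: the posterior is Gamma(α + ΣXᵢ, β + n).
Sum of counts S = 25 over n = 11 pages.
Posterior: Gamma(α+S, β+n) = Gamma(11.4+25, 2.4+11) = Gamma(36.4, 13.4).
Posterior mean = α/β = 36.4/13.4 = 2.7164.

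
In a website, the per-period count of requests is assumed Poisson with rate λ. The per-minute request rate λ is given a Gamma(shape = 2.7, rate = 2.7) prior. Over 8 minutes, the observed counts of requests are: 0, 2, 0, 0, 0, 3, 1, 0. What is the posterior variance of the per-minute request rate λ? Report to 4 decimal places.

With a Gamma(shape α, rate β) prior, the Poisson likelihood is conjugate: the posterior is Gamma(α + ΣXᵢ, β + n).
Sum of counts S = 6 over n = 8 minutes.
Posterior: Gamma(α+S, β+n) = Gamma(2.7+6, 2.7+8) = Gamma(8.7, 10.7).
Var = α/β² = 8.7/10.7² = 0.0760.

0.0760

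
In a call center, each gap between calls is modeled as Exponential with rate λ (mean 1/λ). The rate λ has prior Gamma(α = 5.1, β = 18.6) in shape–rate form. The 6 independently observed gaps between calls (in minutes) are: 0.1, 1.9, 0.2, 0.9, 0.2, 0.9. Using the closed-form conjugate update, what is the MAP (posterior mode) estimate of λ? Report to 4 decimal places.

With a Gamma(shape α, rate β) prior on the exponential rate λ, the posterior after n observations with total T = Σxᵢ is Gamma(α+n, β+T).
Sum of observations T = 4.2 minutes; n = 6.
Posterior: Gamma(5.1+6, 18.6+4.2) = Gamma(11.1, 22.8).
Mode = (α−1)/β = 0.4430.

0.4430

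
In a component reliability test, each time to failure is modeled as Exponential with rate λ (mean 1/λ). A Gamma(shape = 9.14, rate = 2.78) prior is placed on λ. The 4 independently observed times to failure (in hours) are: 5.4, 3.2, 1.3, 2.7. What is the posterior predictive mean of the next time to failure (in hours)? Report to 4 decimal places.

1.2669

With a Gamma(shape α, rate β) prior on the exponential rate λ, the posterior after n observations with total T = Σxᵢ is Gamma(α+n, β+T).
Sum of observations T = 12.6 hours; n = 4.
Posterior: Gamma(9.14+4, 2.78+12.6) = Gamma(13.14, 15.38).
The predictive distribution for the next observation is Lomax; its mean is β/(α−1) = 15.38/12.14 = 1.2669.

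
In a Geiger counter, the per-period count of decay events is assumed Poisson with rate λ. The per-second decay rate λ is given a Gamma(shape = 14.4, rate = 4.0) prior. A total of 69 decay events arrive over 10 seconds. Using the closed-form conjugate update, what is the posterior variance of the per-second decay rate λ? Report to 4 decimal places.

0.4255

With a Gamma(shape α, rate β) prior, the Poisson likelihood is conjugate: the posterior is Gamma(α + ΣXᵢ, β + n).
Posterior: Gamma(α+S, β+n) = Gamma(14.4+69, 4.0+10) = Gamma(83.4, 14.0).
Var = α/β² = 83.4/14.0² = 0.4255.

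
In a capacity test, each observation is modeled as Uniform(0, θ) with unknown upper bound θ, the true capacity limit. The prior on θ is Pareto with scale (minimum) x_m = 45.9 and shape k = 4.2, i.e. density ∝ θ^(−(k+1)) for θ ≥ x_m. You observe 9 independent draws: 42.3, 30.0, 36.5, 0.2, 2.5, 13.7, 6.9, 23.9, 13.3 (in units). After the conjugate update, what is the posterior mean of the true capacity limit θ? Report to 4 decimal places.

A Pareto(scale x_m, shape k) prior on the upper bound θ of Uniform(0, θ) is conjugate: posterior is Pareto(max(x_m, max xᵢ), k + n).
Sample maximum = 42.3; prior scale x_m = 45.9 → posterior scale = max = 45.9.
Posterior shape = 4.2 + 9 = 13.2.
E[θ|data] = k·x_m/(k−1) = 13.2·45.9/12.2 = 49.6623.

49.6623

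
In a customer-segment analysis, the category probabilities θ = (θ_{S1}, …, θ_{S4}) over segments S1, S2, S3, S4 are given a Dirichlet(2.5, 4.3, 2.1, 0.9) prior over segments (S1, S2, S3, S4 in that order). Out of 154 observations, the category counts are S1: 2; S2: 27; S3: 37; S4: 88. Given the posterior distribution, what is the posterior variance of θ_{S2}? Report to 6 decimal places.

The Dirichlet prior is conjugate to the Multinomial likelihood: each posterior αⱼ = prior αⱼ + observed count nⱼ.
Posterior concentration: (4.5, 31.3, 39.1, 88.9), total = 163.8.
Var[θ_j] = α_j(Σα−α_j)/((Σα)²(Σα+1)) = 31.3·132.5/(163.8²·164.8) = 0.000938.

0.000938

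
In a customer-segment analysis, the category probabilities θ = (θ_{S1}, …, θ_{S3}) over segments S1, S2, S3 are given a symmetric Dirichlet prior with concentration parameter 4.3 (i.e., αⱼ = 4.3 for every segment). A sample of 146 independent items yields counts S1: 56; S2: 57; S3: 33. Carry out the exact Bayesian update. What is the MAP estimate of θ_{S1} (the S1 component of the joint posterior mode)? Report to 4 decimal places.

0.3804

The Dirichlet prior is conjugate to the Multinomial likelihood: each posterior αⱼ = prior αⱼ + observed count nⱼ.
Posterior concentration: (60.3, 61.3, 37.3), total = 158.9.
Joint mode component: (α_{S1}−1)/(Σα−K) = 59.3/155.9 = 0.3804.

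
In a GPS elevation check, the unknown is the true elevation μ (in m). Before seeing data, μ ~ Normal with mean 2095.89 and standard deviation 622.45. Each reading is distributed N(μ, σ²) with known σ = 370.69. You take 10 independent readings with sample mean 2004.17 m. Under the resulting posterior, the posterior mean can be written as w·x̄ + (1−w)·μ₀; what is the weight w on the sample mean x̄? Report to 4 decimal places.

0.9657

For Normal data with known variance σ², a Normal(μ₀, σ₀²) prior on μ is conjugate. Posterior precision = 1/σ₀² + n/σ²; posterior mean is the precision-weighted average of μ₀ and x̄.
σ₀² = 622.45² = 387444.0025, σ² = 370.69² = 137411.0761. Prior precision 1/σ₀² = 1/387444.0025; data precision n/σ² = 10/137411.0761.
w = (n/σ²)/(1/σ₀² + n/σ²) = n·σ₀²/(σ² + n·σ₀²) = 10·387444.0025/(137411.0761 + 10·387444.0025) = 3874440.025/4011851.1011 = 0.9657.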